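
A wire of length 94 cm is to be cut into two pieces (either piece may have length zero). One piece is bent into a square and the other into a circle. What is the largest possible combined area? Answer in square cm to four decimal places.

703.1465

Let x be the length used for the square. Square side x/4; circle radius (94−x)/(2π).
A(x) = (x/4)² + π·((94−x)/(2π))² = x²/16 + (94−x)²/(4π) for 0 ≤ x ≤ 94. A'(x) = x/8 − (94−x)/(2π) = 0 gives x = 4·94/(π+4) ≈ 52.6493.
A'' > 0, so the interior critical point is a minimum; the maximum is at an endpoint. A(0) = 703.1465 and A(94) = 552.2500, so the largest area is 703.1465.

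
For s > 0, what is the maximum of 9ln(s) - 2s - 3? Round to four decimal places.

1.5367

P'(s) = 9/s − 2 = 0 gives s = 9/2.
P''(s) = -9/s², which is negative for s > 0, so this is a local maximum.
P(9/2) = 9·ln(9/2) - 9 - 3 ≈ 1.5367.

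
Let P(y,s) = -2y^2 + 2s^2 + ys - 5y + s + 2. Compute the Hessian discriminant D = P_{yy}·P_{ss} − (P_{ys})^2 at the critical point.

-17

∂P/∂y = -4y + s - 5 = 0 and ∂P/∂s = y + 4s + 1 = 0, so (y, s) = (-21/17, 1/17).
The Hessian has P_{yy} = -4, P_{ss} = 4, P_{ys} = 1, giving D = -17 < 0, so the point is a saddle point.
D = (-4)·(4) − (1)^2 = -17.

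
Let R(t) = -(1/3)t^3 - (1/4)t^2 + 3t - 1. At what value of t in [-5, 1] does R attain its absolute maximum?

R'(t) = -t^2 - (1/2)t + 3, whose only zero in [-5, 1] is t = -2.
Compare values at every candidate in [-5, 1]: R(-5) = 233/12; R(-2) = -16/3; R(1) = 17/12.
The maximum over the interval is 233/12, attained at t = -5.

-5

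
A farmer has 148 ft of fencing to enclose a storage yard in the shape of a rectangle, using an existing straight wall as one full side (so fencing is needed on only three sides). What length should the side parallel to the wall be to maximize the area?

Let the sides perpendicular to the wall have length x and the parallel side y, so 2x + y = 148 and the area is A = xy = x(148 − 2x).
A'(x) = 148 − 4x = 0 gives x = 37, and A''(x) = −4 < 0 confirms a maximum.
Then y = 148 − 2·37 = 74 and A = 2738.

74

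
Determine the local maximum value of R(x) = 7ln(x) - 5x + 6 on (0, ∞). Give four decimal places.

1.3553

R'(x) = 7/x − 5 = 0 gives x = 7/5.
R''(x) = -7/x², which is negative for x > 0, so this is a local maximum.
R(7/5) = 7·ln(7/5) - 7 + 6 ≈ 1.3553.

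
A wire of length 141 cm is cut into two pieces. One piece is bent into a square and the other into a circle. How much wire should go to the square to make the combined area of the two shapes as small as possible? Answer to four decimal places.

Let x be the length used for the square. Square side x/4; circle radius (141−x)/(2π).
A(x) = (x/4)² + π·((141−x)/(2π))² = x²/16 + (141−x)²/(4π) for 0 ≤ x ≤ 141. A'(x) = x/8 − (141−x)/(2π) = 0 gives x = 4·141/(π+4) ≈ 78.9740.
A'' = 1/8 + 1/(2π) > 0, so this gives the minimum combined area; x ≈ 78.9740 cm to the square.

78.9740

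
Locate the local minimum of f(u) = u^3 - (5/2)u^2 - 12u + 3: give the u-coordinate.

3

f'(u) = 3u^2 - 5u - 12. Setting f'(u) = 0 gives u ∈ {-4/3, 3}.
f''(u) = 6u - 5. f''(-4/3) = -13 < 0 ⇒ local maximum; f''(3) = 13 > 0 ⇒ local minimum.
The local minimum is f(3) = -57/2.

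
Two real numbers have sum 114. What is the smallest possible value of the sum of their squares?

With a + b = 114, a^2 + b^2 = a^2 + (114 − a)^2.
The derivative 2a − 2(114 − a) = 4a − 228 vanishes at a = 57; second derivative 4 > 0, a minimum.
The minimum is 2·(57)^2 = 6498.

6498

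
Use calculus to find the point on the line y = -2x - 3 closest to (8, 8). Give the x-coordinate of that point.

Minimize D(x)^2 = (x - 8)^2 + (-2x - 11)^2.
d/dx[D^2] = 2(x - 8) + 2·(-2)·(-2x - 11) = 0 ⇒ x = -14/5.
Then y = 13/5 and the distance is √(729/5) ≈ 12.0748.

-14/5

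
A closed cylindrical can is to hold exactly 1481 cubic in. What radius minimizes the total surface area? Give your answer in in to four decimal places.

With radius r and height h, πr²h = 1481 so h = 1481/(πr²), and S(r) = 2πr² + 2πrh = 2πr² + 2·1481/r.
S'(r) = 4πr − 2·1481/r² = 0 ⇒ r³ = 1481/(2π), so r ≈ 6.1772 and h = 2r ≈ 12.3544.
S''(r) = 4π + 4·1481/r³ > 0, so this is the minimum; S ≈ 719.2578.

6.1772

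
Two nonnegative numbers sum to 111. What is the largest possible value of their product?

With x + y = 111, the product is P(x) = x(111 − x).
P'(x) = 111 − 2x = 0 gives x = 111/2; P'' = −2 < 0, so this is the maximum.
P = 111/2·111/2 = 12321/4.

12321/4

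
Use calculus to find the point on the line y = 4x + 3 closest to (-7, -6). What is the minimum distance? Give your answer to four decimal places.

Minimize D(x)^2 = (x + 7)^2 + (4x + 9)^2.
d/dx[D^2] = 2(x + 7) + 2·4·(4x + 9) = 0 ⇒ x = -43/17.
Then y = -121/17 and the distance is √(361/17) ≈ 4.6082.

4.6082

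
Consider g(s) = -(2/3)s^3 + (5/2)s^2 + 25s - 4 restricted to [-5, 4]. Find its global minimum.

The derivative is -2s^2 + 5s + 25, whose only zero in [-5, 4] is s = -5/2.
Evaluating at the critical points and endpoints: g(-5) = 101/6,  g(-5/2) = -971/24,  g(4) = 280/3.
The minimum over the interval is -971/24, attained at s = -5/2.

-971/24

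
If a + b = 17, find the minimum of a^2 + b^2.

289/2

With a + b = 17, a^2 + b^2 = a^2 + (17 − a)^2.
The derivative 2a − 2(17 − a) = 4a − 34 vanishes at a = 17/2; second derivative 4 > 0, a minimum.
The minimum is 2·(17/2)^2 = 289/2.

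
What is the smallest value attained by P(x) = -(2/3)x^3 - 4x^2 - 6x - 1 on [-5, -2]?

The derivative is -2x^2 - 8x - 6, whose only zero in [-5, -2] is x = -3.
Candidates: P(-5) = 37/3,  P(-3) = -1,  P(-2) = 1/3.
So the minimum is P(-3) = -1.

-1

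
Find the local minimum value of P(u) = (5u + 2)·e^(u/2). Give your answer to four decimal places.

Differentiating with the product rule gives P'(u) = ((5/2)u + 6)·e^(u/2). Since e^(u/2) > 0, the only critical point is u = -12/5.
P''(-12/5) has the same sign as 5/2 > 0, so this is a local minimum.
P(-12/5) = (-10)·e^(-6/5) ≈ -3.0119.

-3.0119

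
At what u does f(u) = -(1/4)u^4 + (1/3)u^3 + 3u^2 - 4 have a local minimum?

Critical points: f'(u) = -u^3 + u^2 + 6u vanishes at u = -2, 0, 3.
Since f''(u) = -3u^2 + 2u + 6, we get f''(-2) = -10 < 0 ⇒ local maximum; f''(0) = 6 > 0 ⇒ local minimum; f''(3) = -15 < 0 ⇒ local maximum.
The local minimum is f(0) = -4.

0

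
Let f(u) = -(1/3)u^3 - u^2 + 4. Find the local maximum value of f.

f'(u) = -u^2 - 2u = 0 at u = -2, 0.
f''(u) = -2u - 2. f''(-2) = 2 > 0 ⇒ local minimum; f''(0) = -2 < 0 ⇒ local maximum.
So the local maximum value is f(0) = 4.

4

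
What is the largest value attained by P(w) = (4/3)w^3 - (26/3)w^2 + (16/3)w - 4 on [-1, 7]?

The derivative is 4w^2 - (52/3)w + 16/3, which vanishes at w = 1/3 and w = 4.
Candidates: P(-1) = -58/3; P(1/3) = -254/81; P(4) = -36; P(7) = 66.
The maximum over the interval is 66, attained at w = 7.

66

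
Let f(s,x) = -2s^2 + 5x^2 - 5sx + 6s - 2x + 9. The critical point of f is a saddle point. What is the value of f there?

697/65

∂f/∂s = -4s - 5x + 6 = 0 and ∂f/∂x = -5s + 10x - 2 = 0, so (s, x) = (10/13, 38/65).
The Hessian has f_{ss} = -4, f_{xx} = 10, f_{sx} = -5, giving D = -65 < 0, so the point is a saddle point.
f(10/13, 38/65) = 697/65.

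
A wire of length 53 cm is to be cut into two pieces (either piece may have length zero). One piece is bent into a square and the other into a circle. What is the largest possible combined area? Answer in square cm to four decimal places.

223.5331

Let x be the length used for the square. Square side x/4; circle radius (53−x)/(2π).
A(x) = (x/4)² + π·((53−x)/(2π))² = x²/16 + (53−x)²/(4π) for 0 ≤ x ≤ 53. A'(x) = x/8 − (53−x)/(2π) = 0 gives x = 4·53/(π+4) ≈ 29.6853.
A'' > 0, so the interior critical point is a minimum; the maximum is at an endpoint. A(0) = 223.5331 and A(53) = 175.5625, so the largest area is 223.5331.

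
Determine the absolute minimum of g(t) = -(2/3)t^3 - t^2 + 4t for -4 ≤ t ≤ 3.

The derivative is -2t^2 - 2t + 4, which vanishes at t = -2 and t = 1.
Candidates: g(-4) = 32/3, g(-2) = -20/3, g(1) = 7/3, g(3) = -15.
The minimum over the interval is -15, attained at t = 3.

-15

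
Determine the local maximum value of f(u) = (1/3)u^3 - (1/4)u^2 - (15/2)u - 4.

383/48

f'(u) = u^2 - (1/2)u - 15/2 = 0 at u = -5/2, 3.
Since f''(u) = 2u - 1/2, we get f''(-5/2) = -11/2 < 0 ⇒ local maximum; f''(3) = 11/2 > 0 ⇒ local minimum.
So the local maximum value is f(-5/2) = 383/48.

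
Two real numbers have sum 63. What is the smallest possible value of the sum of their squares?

3969/2

With a + b = 63, a^2 + b^2 = a^2 + (63 − a)^2.
The derivative 2a − 2(63 − a) = 4a − 126 vanishes at a = 63/2; second derivative 4 > 0, a minimum.
The minimum is 2·(63/2)^2 = 3969/2.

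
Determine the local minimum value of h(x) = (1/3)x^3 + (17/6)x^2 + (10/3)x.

-86/81

Critical points: h'(x) = x^2 + (17/3)x + 10/3 vanishes at x = -5, -2/3.
Since h''(x) = 2x + 17/3, we get h''(-5) = -13/3 < 0 ⇒ local maximum; h''(-2/3) = 13/3 > 0 ⇒ local minimum.
Thus h has its local minimum at x = -2/3, with value -86/81.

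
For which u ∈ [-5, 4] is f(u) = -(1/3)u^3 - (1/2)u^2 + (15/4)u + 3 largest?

-5

The derivative is -u^2 - u + 15/4, which vanishes at u = -5/2 and u = 3/2.
Candidates: f(-5) = 161/12, f(-5/2) = -103/24, f(3/2) = 51/8, f(4) = -34/3.
Hence the absolute maximum is 161/12 at u = -5.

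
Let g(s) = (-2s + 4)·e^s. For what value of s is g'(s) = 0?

1

Differentiating with the product rule gives g'(s) = (-2s + 2)·e^s. Since e^s > 0, the only critical point is s = 1.
g''(1) has the same sign as -2 < 0, so this is a local maximum.
g(1) = (2)·e^(1) ≈ 5.4366.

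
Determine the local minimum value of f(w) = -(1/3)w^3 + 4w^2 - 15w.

Critical points: f'(w) = -w^2 + 8w - 15 vanishes at w = 3, 5.
f''(w) = -2w + 8. f''(3) = 2 > 0 ⇒ local minimum; f''(5) = -2 < 0 ⇒ local maximum.
The local minimum is f(3) = -18.

-18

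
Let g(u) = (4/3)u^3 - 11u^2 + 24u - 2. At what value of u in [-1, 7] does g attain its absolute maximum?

7

g'(u) = 4u^2 - 22u + 24, which vanishes at u = 3/2 and u = 4.
Compare values at every candidate in [-1, 7]: g(-1) = -115/3,  g(3/2) = 55/4,  g(4) = 10/3,  g(7) = 253/3.
So the maximum is g(7) = 253/3.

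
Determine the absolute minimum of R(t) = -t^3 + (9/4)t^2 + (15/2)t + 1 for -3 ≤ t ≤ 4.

R'(t) = -3t^2 + (9/2)t + 15/2, which vanishes at t = -1 and t = 5/2.
Candidates: R(-3) = 103/4, R(-1) = -13/4, R(5/2) = 291/16, R(4) = 3.
The minimum over the interval is -13/4, attained at t = -1.

-13/4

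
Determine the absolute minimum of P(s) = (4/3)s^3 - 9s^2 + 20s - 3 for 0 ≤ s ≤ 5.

-3

P'(s) = 4s^2 - 18s + 20, which vanishes at s = 2 and s = 5/2.
Candidates: P(0) = -3, P(2) = 35/3, P(5/2) = 139/12, P(5) = 116/3.
The minimum over the interval is -3, attained at s = 0.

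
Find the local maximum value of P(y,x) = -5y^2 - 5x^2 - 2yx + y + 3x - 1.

∂P/∂y = -10y - 2x + 1 = 0 and ∂P/∂x = -2y - 10x + 3 = 0, so (y, x) = (1/24, 7/24).
The Hessian has P_{yy} = -10, P_{xx} = -10, P_{yx} = -2, giving D = 96 > 0 with P_{yy} < 0, so the point is a local maximum.
P(1/24, 7/24) = -13/24.

-13/24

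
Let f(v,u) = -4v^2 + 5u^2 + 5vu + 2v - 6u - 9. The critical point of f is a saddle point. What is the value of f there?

∂f/∂v = -8v + 5u + 2 = 0 and ∂f/∂u = 5v + 10u - 6 = 0, so (v, u) = (10/21, 38/105).
The Hessian has f_{vv} = -8, f_{uu} = 10, f_{vu} = 5, giving D = -105 < 0, so the point is a saddle point.
f(10/21, 38/105) = -1009/105.

-1009/105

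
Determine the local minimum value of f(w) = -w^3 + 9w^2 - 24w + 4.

-16

f'(w) = -3w^2 + 18w - 24 = 0 at w = 2, 4.
Since f''(w) = -6w + 18, we get f''(2) = 6 > 0 ⇒ local minimum; f''(4) = -6 < 0 ⇒ local maximum.
The local minimum is f(2) = -16.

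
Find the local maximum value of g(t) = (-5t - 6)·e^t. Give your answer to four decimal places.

By the product rule, g'(t) = (-5t - 11)·e^t. Since e^t > 0, the only critical point is t = -11/5.
g''(-11/5) has the same sign as -5 < 0, so this is a local maximum.
g(-11/5) = (5)·e^(-11/5) ≈ 0.5540.

0.5540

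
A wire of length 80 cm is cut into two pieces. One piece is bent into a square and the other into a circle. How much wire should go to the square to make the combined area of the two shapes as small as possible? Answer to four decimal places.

44.8079

Let x be the length used for the square. Square side x/4; circle radius (80−x)/(2π).
A(x) = (x/4)² + π·((80−x)/(2π))² = x²/16 + (80−x)²/(4π) for 0 ≤ x ≤ 80. A'(x) = x/8 − (80−x)/(2π) = 0 gives x = 4·80/(π+4) ≈ 44.8079.
A'' = 1/8 + 1/(2π) > 0, so this gives the minimum combined area; x ≈ 44.8079 cm to the square.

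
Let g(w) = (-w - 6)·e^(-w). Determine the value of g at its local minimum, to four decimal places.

-148.4132

g'(w) = (-1)·e^(-w) + (-w - 6)·(-1)·e^(-w) = (w + 5)·e^(-w). Since e^(-w) > 0, the only critical point is w = -5.
g''(-5) has the same sign as 1 > 0, so this is a local minimum.
g(-5) = (-1)·e^(5) ≈ -148.4132.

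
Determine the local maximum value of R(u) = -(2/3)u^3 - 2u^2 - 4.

-4

R'(u) = -2u^2 - 4u = 0 at u = -2, 0.
Since R''(u) = -4u - 4, we get R''(-2) = 4 > 0 ⇒ local minimum; R''(0) = -4 < 0 ⇒ local maximum.
Thus R has its local maximum at u = 0, with value -4.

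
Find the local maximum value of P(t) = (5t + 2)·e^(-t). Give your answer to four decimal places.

2.7441

P'(t) = 5·e^(-t) + (5t + 2)·(-1)·e^(-t) = (-5t + 3)·e^(-t). Since e^(-t) > 0, the only critical point is t = 3/5.
P''(3/5) has the same sign as -5 < 0, so this is a local maximum.
P(3/5) = (5)·e^(-3/5) ≈ 2.7441.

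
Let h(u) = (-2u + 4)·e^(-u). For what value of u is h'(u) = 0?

3

By the product rule, h'(u) = (2u - 6)·e^(-u). Since e^(-u) > 0, the only critical point is u = 3.
h''(3) has the same sign as 2 > 0, so this is a local minimum.
h(3) = (-2)·e^(-3) ≈ -0.0996.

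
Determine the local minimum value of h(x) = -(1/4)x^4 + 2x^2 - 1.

-1

h'(x) = -x^3 + 4x = 0 at x = -2, 0, 2.
Second-derivative test with h''(x) = -3x^2 + 4: h''(-2) = -8 < 0 ⇒ local maximum; h''(0) = 4 > 0 ⇒ local minimum; h''(2) = -8 < 0 ⇒ local maximum.
Thus h has its local minimum at x = 0, with value -1.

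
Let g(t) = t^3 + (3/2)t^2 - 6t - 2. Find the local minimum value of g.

-11/2

Critical points: g'(t) = 3t^2 + 3t - 6 vanishes at t = -2, 1.
Since g''(t) = 6t + 3, we get g''(-2) = -9 < 0 ⇒ local maximum; g''(1) = 9 > 0 ⇒ local minimum.
The local minimum is g(1) = -11/2.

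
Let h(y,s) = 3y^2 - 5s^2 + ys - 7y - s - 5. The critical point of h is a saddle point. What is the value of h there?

-554/61

∂h/∂y = 6y + s - 7 = 0 and ∂h/∂s = y - 10s - 1 = 0, so (y, s) = (71/61, 1/61).
The Hessian has h_{yy} = 6, h_{ss} = -10, h_{ys} = 1, giving D = -61 < 0, so the point is a saddle point.
h(71/61, 1/61) = -554/61.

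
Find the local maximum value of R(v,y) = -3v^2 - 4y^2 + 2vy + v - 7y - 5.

∂R/∂v = -6v + 2y + 1 = 0 and ∂R/∂y = 2v - 8y - 7 = 0, so (v, y) = (-3/22, -10/11).
The Hessian has R_{vv} = -6, R_{yy} = -8, R_{vy} = 2, giving D = 44 > 0 with R_{vv} < 0, so the point is a local maximum.
R(-3/22, -10/11) = -83/44.

-83/44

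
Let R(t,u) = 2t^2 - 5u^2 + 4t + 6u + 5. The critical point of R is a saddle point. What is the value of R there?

∂R/∂t = 4t + 4 = 0 and ∂R/∂u = -10u + 6 = 0, so (t, u) = (-1, 3/5).
The Hessian has R_{tt} = 4, R_{uu} = -10, R_{tu} = 0, giving D = -40 < 0, so the point is a saddle point.
R(-1, 3/5) = 24/5.

24/5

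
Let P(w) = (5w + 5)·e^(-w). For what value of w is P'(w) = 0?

0

P'(w) = 5·e^(-w) + (5w + 5)·(-1)·e^(-w) = (-5w)·e^(-w). Since e^(-w) > 0, the only critical point is w = 0.
P''(0) has the same sign as -5 < 0, so this is a local maximum.
P(0) = (5)·e^(0) ≈ 5.0000.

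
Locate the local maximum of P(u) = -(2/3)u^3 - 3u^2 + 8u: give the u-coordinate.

1

Critical points: P'(u) = -2u^2 - 6u + 8 vanishes at u = -4, 1.
P''(u) = -4u - 6. P''(-4) = 10 > 0 ⇒ local minimum; P''(1) = -10 < 0 ⇒ local maximum.
Thus P has its local maximum at u = 1, with value 13/3.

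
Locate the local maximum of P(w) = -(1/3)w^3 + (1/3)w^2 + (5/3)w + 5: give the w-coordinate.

P'(w) = -w^2 + (2/3)w + 5/3. Setting P'(w) = 0 gives w ∈ {-1, 5/3}.
Since P''(w) = -2w + 2/3, we get P''(-1) = 8/3 > 0 ⇒ local minimum; P''(5/3) = -8/3 < 0 ⇒ local maximum.
The local maximum is P(5/3) = 580/81.

5/3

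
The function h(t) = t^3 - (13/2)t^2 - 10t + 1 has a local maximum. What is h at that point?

h'(t) = 3t^2 - 13t - 10 = 0 at t = -2/3, 5.
h''(t) = 6t - 13. h''(-2/3) = -17 < 0 ⇒ local maximum; h''(5) = 17 > 0 ⇒ local minimum.
So the local maximum value is h(-2/3) = 121/27.

121/27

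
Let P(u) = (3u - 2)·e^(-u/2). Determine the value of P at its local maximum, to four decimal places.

1.5816

Differentiating with the product rule gives P'(u) = (-(3/2)u + 4)·e^(-u/2). Since e^(-u/2) > 0, the only critical point is u = 8/3.
P''(8/3) has the same sign as -3/2 < 0, so this is a local maximum.
P(8/3) = (6)·e^(-4/3) ≈ 1.5816.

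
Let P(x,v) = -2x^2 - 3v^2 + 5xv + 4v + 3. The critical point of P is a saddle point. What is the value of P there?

∂P/∂x = -4x + 5v = 0 and ∂P/∂v = 5x - 6v + 4 = 0, so (x, v) = (-20, -16).
The Hessian has P_{xx} = -4, P_{vv} = -6, P_{xv} = 5, giving D = -1 < 0, so the point is a saddle point.
P(-20, -16) = -29.

-29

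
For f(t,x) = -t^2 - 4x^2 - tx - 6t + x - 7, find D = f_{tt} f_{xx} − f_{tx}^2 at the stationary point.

15

∂f/∂t = -2t - x - 6 = 0 and ∂f/∂x = -t - 8x + 1 = 0, so (t, x) = (-49/15, 8/15).
The Hessian has f_{tt} = -2, f_{xx} = -8, f_{tx} = -1, giving D = 15 > 0 with f_{tt} < 0, so the point is a local maximum.
D = (-2)·(-8) − (-1)^2 = 15.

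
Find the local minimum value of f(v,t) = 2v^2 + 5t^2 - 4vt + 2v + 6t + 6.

1/6

∂f/∂v = 4v - 4t + 2 = 0 and ∂f/∂t = -4v + 10t + 6 = 0, so (v, t) = (-11/6, -4/3).
The Hessian has f_{vv} = 4, f_{tt} = 10, f_{vt} = -4, giving D = 24 > 0 with f_{vv} > 0, so the point is a local minimum.
f(-11/6, -4/3) = 1/6.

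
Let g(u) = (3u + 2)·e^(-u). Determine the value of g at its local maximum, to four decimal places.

2.1496

g'(u) = 3·e^(-u) + (3u + 2)·(-1)·e^(-u) = (-3u + 1)·e^(-u). Since e^(-u) > 0, the only critical point is u = 1/3.
g''(1/3) has the same sign as -3 < 0, so this is a local maximum.
g(1/3) = (3)·e^(-1/3) ≈ 2.1496.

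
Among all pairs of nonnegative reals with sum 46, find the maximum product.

529

With x + y = 46, the product is P(x) = x(46 − x).
P'(x) = 46 − 2x = 0 gives x = 23; P'' = −2 < 0, so this is the maximum.
P = 23·23 = 529.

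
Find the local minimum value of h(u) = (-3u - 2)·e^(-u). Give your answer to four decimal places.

-2.1496

By the product rule, h'(u) = (3u - 1)·e^(-u). Since e^(-u) > 0, the only critical point is u = 1/3.
h''(1/3) has the same sign as 3 > 0, so this is a local minimum.
h(1/3) = (-3)·e^(-1/3) ≈ -2.1496.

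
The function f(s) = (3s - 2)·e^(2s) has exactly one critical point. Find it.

1/6

Differentiating with the product rule gives f'(s) = (6s - 1)·e^(2s). Since e^(2s) > 0, the only critical point is s = 1/6.
f''(1/6) has the same sign as 6 > 0, so this is a local minimum.
f(1/6) = (-3/2)·e^(1/3) ≈ -2.0934.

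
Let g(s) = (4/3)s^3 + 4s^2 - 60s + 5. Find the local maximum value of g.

g'(s) = 4s^2 + 8s - 60. Setting g'(s) = 0 gives s ∈ {-5, 3}.
Second-derivative test with g''(s) = 8s + 8: g''(-5) = -32 < 0 ⇒ local maximum; g''(3) = 32 > 0 ⇒ local minimum.
The local maximum is g(-5) = 715/3.

715/3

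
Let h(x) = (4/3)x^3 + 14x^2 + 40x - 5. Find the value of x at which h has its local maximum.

h'(x) = 4x^2 + 28x + 40. Setting h'(x) = 0 gives x ∈ {-5, -2}.
Since h''(x) = 8x + 28, we get h''(-5) = -12 < 0 ⇒ local maximum; h''(-2) = 12 > 0 ⇒ local minimum.
Thus h has its local maximum at x = -5, with value -65/3.

-5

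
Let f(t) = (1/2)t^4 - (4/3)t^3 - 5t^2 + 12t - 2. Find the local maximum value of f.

f'(t) = 2t^3 - 4t^2 - 10t + 12 = 0 at t = -2, 1, 3.
f''(t) = 6t^2 - 8t - 10. f''(-2) = 30 > 0 ⇒ local minimum; f''(1) = -12 < 0 ⇒ local maximum; f''(3) = 20 > 0 ⇒ local minimum.
So the local maximum value is f(1) = 25/6.

25/6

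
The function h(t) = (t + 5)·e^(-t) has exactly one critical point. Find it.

By the product rule, h'(t) = (-t - 4)·e^(-t). Since e^(-t) > 0, the only critical point is t = -4.
h''(-4) has the same sign as -1 < 0, so this is a local maximum.
h(-4) = (1)·e^(4) ≈ 54.5982.

-4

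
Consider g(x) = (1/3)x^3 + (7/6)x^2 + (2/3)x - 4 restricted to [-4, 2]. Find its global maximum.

Differentiating, g'(x) = x^2 + (7/3)x + 2/3; which vanishes at x = -2 and x = -1/3.
Evaluating at the critical points and endpoints: g(-4) = -28/3,  g(-2) = -10/3,  g(-1/3) = -665/162,  g(2) = 14/3.
The maximum over the interval is 14/3, attained at x = 2.

14/3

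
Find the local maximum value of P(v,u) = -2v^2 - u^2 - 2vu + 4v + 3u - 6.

∂P/∂v = -4v - 2u + 4 = 0 and ∂P/∂u = -2v - 2u + 3 = 0, so (v, u) = (1/2, 1).
The Hessian has P_{vv} = -4, P_{uu} = -2, P_{vu} = -2, giving D = 4 > 0 with P_{vv} < 0, so the point is a local maximum.
P(1/2, 1) = -7/2.

-7/2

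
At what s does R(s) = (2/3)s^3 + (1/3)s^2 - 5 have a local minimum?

0

R'(s) = 2s^2 + (2/3)s. Setting R'(s) = 0 gives s ∈ {-1/3, 0}.
R''(s) = 4s + 2/3. R''(-1/3) = -2/3 < 0 ⇒ local maximum; R''(0) = 2/3 > 0 ⇒ local minimum.
The local minimum is R(0) = -5.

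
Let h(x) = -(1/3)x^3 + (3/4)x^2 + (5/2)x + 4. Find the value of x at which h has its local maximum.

h'(x) = -x^2 + (3/2)x + 5/2. Setting h'(x) = 0 gives x ∈ {-1, 5/2}.
Second-derivative test with h''(x) = -2x + 3/2: h''(-1) = 7/2 > 0 ⇒ local minimum; h''(5/2) = -7/2 < 0 ⇒ local maximum.
The local maximum is h(5/2) = 467/48.

5/2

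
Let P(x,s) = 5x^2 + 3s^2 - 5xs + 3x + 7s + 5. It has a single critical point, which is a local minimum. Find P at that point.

∂P/∂x = 10x - 5s + 3 = 0 and ∂P/∂s = -5x + 6s + 7 = 0, so (x, s) = (-53/35, -17/7).
The Hessian has P_{xx} = 10, P_{ss} = 6, P_{xs} = -5, giving D = 35 > 0 with P_{xx} > 0, so the point is a local minimum.
P(-53/35, -17/7) = -202/35.

-202/35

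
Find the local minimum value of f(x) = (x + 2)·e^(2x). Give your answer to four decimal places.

By the product rule, f'(x) = (2x + 5)·e^(2x). Since e^(2x) > 0, the only critical point is x = -5/2.
f''(-5/2) has the same sign as 2 > 0, so this is a local minimum.
f(-5/2) = (-1/2)·e^(-5) ≈ -0.0034.

-0.0034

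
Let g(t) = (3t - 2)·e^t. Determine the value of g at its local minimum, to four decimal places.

By the product rule, g'(t) = (3t + 1)·e^t. Since e^t > 0, the only critical point is t = -1/3.
g''(-1/3) has the same sign as 3 > 0, so this is a local minimum.
g(-1/3) = (-3)·e^(-1/3) ≈ -2.1496.

-2.1496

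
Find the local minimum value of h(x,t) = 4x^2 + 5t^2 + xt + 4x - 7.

∂h/∂x = 8x + t + 4 = 0 and ∂h/∂t = x + 10t = 0, so (x, t) = (-40/79, 4/79).
The Hessian has h_{xx} = 8, h_{tt} = 10, h_{xt} = 1, giving D = 79 > 0 with h_{xx} > 0, so the point is a local minimum.
h(-40/79, 4/79) = -633/79.

-633/79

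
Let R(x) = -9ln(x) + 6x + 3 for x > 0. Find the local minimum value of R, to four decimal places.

R'(x) = -9/x + 6 = 0 gives x = 3/2.
R''(x) = 9/x², which is positive for x > 0, so this is a local minimum.
R(3/2) = -9·ln(3/2) + 9 + 3 ≈ 8.3508.

8.3508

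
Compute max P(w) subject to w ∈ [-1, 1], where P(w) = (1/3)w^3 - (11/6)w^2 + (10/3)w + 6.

47/6

Differentiating, P'(w) = w^2 - (11/3)w + 10/3; which has no zeros in [-1, 1].
Evaluating at the critical points and endpoints: P(-1) = 1/2; P(1) = 47/6.
So the maximum is P(1) = 47/6.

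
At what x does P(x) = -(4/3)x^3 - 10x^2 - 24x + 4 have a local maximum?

P'(x) = -4x^2 - 20x - 24. Setting P'(x) = 0 gives x ∈ {-3, -2}.
Second-derivative test with P''(x) = -8x - 20: P''(-3) = 4 > 0 ⇒ local minimum; P''(-2) = -4 < 0 ⇒ local maximum.
So the local maximum value is P(-2) = 68/3.

-2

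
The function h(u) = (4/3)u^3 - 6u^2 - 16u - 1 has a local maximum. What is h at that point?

23/3

h'(u) = 4u^2 - 12u - 16 = 0 at u = -1, 4.
Second-derivative test with h''(u) = 8u - 12: h''(-1) = -20 < 0 ⇒ local maximum; h''(4) = 20 > 0 ⇒ local minimum.
The local maximum is h(-1) = 23/3.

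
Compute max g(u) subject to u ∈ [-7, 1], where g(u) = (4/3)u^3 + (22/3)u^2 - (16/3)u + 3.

169/3

The derivative is 4u^2 + (44/3)u - 16/3, which vanishes at u = -4 and u = 1/3.
Compare values at every candidate in [-7, 1]: g(-7) = -173/3; g(-4) = 169/3; g(1/3) = 169/81; g(1) = 19/3.
Hence the absolute maximum is 169/3 at u = -4.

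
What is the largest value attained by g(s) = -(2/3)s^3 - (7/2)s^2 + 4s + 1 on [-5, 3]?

49/24

The derivative is -2s^2 - 7s + 4, which vanishes at s = -4 and s = 1/2.
Evaluating at the critical points and endpoints: g(-5) = -139/6,  g(-4) = -85/3,  g(1/2) = 49/24,  g(3) = -73/2.
Hence the absolute maximum is 49/24 at s = 1/2.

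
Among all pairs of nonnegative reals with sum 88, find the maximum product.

With x + y = 88, the product is P(x) = x(88 − x).
P'(x) = 88 − 2x = 0 gives x = 44; P'' = −2 < 0, so this is the maximum.
P = 44·44 = 1936.

1936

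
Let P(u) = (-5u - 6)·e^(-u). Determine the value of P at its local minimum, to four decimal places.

-6.1070

Differentiating with the product rule gives P'(u) = (5u + 1)·e^(-u). Since e^(-u) > 0, the only critical point is u = -1/5.
P''(-1/5) has the same sign as 5 > 0, so this is a local minimum.
P(-1/5) = (-5)·e^(1/5) ≈ -6.1070.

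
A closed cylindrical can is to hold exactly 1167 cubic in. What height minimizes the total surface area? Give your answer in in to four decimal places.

With radius r and height h, πr²h = 1167 so h = 1167/(πr²), and S(r) = 2πr² + 2πrh = 2πr² + 2·1167/r.
S'(r) = 4πr − 2·1167/r² = 0 ⇒ r³ = 1167/(2π), so r ≈ 5.7055 and h = 2r ≈ 11.4111.
S''(r) = 4π + 4·1167/r³ > 0, so this is the minimum; S ≈ 613.6138.

11.4111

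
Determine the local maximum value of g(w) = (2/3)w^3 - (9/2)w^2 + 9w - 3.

21/8

g'(w) = 2w^2 - 9w + 9 = 0 at w = 3/2, 3.
Second-derivative test with g''(w) = 4w - 9: g''(3/2) = -3 < 0 ⇒ local maximum; g''(3) = 3 > 0 ⇒ local minimum.
So the local maximum value is g(3/2) = 21/8.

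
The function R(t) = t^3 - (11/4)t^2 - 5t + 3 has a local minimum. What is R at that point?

-177/16

Critical points: R'(t) = 3t^2 - (11/2)t - 5 vanishes at t = -2/3, 5/2.
Since R''(t) = 6t - 11/2, we get R''(-2/3) = -19/2 < 0 ⇒ local maximum; R''(5/2) = 19/2 > 0 ⇒ local minimum.
Thus R has its local minimum at t = 5/2, with value -177/16.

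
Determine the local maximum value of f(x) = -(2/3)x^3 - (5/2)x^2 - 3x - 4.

-17/6

f'(x) = -2x^2 - 5x - 3 = 0 at x = -3/2, -1.
f''(x) = -4x - 5. f''(-3/2) = 1 > 0 ⇒ local minimum; f''(-1) = -1 < 0 ⇒ local maximum.
The local maximum is f(-1) = -17/6.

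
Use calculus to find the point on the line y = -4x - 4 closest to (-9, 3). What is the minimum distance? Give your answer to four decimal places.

Minimize D(x)^2 = (x + 9)^2 + (-4x - 7)^2.
d/dx[D^2] = 2(x + 9) + 2·(-4)·(-4x - 7) = 0 ⇒ x = -37/17.
Then y = 80/17 and the distance is √(841/17) ≈ 7.0335.

7.0335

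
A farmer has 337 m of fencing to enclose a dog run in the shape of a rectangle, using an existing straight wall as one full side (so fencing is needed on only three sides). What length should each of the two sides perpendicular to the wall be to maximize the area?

337/4

Let the sides perpendicular to the wall have length x and the parallel side y, so 2x + y = 337 and the area is A = xy = x(337 − 2x).
A'(x) = 337 − 4x = 0 gives x = 337/4, and A''(x) = −4 < 0 confirms a maximum.
Then y = 337 − 2·337/4 = 337/2 and A = 113569/8.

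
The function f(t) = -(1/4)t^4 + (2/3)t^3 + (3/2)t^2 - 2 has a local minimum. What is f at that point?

f'(t) = -t^3 + 2t^2 + 3t = 0 at t = -1, 0, 3.
Since f''(t) = -3t^2 + 4t + 3, we get f''(-1) = -4 < 0 ⇒ local maximum; f''(0) = 3 > 0 ⇒ local minimum; f''(3) = -12 < 0 ⇒ local maximum.
The local minimum is f(0) = -2.

-2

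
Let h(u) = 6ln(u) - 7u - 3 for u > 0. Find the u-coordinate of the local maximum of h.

6/7

h'(u) = 6/u − 7 = 0 gives u = 6/7.
h''(u) = -6/u², which is negative for u > 0, so this is a local maximum.
h(6/7) = 6·ln(6/7) - 6 - 3 ≈ -9.9249.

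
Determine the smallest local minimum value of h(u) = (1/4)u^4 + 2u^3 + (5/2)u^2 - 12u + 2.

h'(u) = u^3 + 6u^2 + 5u - 12 = 0 at u = -4, -3, 1.
Second-derivative test with h''(u) = 3u^2 + 12u + 5: h''(-4) = 5 > 0 ⇒ local minimum; h''(-3) = -4 < 0 ⇒ local maximum; h''(1) = 20 > 0 ⇒ local minimum.
Thus h has its smallest local minimum at u = 1, with value -21/4.

-21/4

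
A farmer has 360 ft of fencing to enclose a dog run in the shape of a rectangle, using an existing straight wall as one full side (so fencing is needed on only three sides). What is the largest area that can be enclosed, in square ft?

Let the sides perpendicular to the wall have length x and the parallel side y, so 2x + y = 360 and the area is A = xy = x(360 − 2x).
A'(x) = 360 − 4x = 0 gives x = 90, and A''(x) = −4 < 0 confirms a maximum.
Then y = 360 − 2·90 = 180 and A = 16200.

16200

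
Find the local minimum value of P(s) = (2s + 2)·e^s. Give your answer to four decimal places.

-0.2707

By the product rule, P'(s) = (2s + 4)·e^s. Since e^s > 0, the only critical point is s = -2.
P''(-2) has the same sign as 2 > 0, so this is a local minimum.
P(-2) = (-2)·e^(-2) ≈ -0.2707.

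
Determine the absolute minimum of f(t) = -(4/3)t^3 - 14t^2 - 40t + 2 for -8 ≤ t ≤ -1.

The derivative is -4t^2 - 28t - 40, which vanishes at t = -5 and t = -2.
Evaluating at the critical points and endpoints: f(-8) = 326/3, f(-5) = 56/3, f(-2) = 110/3, f(-1) = 88/3.
So the minimum is f(-5) = 56/3.

56/3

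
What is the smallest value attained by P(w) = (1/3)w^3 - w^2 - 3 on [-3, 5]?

-21

The derivative is w^2 - 2w, which vanishes at w = 0 and w = 2.
Compare values at every candidate in [-3, 5]: P(-3) = -21,  P(0) = -3,  P(2) = -13/3,  P(5) = 41/3.
So the minimum is P(-3) = -21.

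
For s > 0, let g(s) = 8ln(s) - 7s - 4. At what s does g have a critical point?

8/7

g'(s) = 8/s − 7 = 0 gives s = 8/7.
g''(s) = -8/s², which is negative for s > 0, so this is a local maximum.
g(8/7) = 8·ln(8/7) - 8 - 4 ≈ -10.9317.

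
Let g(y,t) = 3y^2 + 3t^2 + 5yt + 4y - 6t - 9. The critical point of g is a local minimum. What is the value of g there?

∂g/∂y = 6y + 5t + 4 = 0 and ∂g/∂t = 5y + 6t - 6 = 0, so (y, t) = (-54/11, 56/11).
The Hessian has g_{yy} = 6, g_{tt} = 6, g_{yt} = 5, giving D = 11 > 0 with g_{yy} > 0, so the point is a local minimum.
g(-54/11, 56/11) = -375/11.

-375/11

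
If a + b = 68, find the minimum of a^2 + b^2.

2312

With a + b = 68, a^2 + b^2 = a^2 + (68 − a)^2.
The derivative 2a − 2(68 − a) = 4a − 136 vanishes at a = 34; second derivative 4 > 0, a minimum.
The minimum is 2·(34)^2 = 2312.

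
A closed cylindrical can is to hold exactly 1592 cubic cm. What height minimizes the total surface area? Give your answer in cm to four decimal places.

With radius r and height h, πr²h = 1592 so h = 1592/(πr²), and S(r) = 2πr² + 2πrh = 2πr² + 2·1592/r.
S'(r) = 4πr − 2·1592/r² = 0 ⇒ r³ = 1592/(2π), so r ≈ 6.3278 and h = 2r ≈ 12.6556.
S''(r) = 4π + 4·1592/r³ > 0, so this is the minimum; S ≈ 754.7618.

12.6556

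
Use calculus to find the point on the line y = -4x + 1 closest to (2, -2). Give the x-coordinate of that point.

14/17

Minimize D(x)^2 = (x - 2)^2 + (-4x + 3)^2.
d/dx[D^2] = 2(x - 2) + 2·(-4)·(-4x + 3) = 0 ⇒ x = 14/17.
Then y = -39/17 and the distance is √(25/17) ≈ 1.2127.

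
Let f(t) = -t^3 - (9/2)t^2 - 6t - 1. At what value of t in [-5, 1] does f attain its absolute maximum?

f'(t) = -3t^2 - 9t - 6, which vanishes at t = -2 and t = -1.
Candidates: f(-5) = 83/2, f(-2) = 1, f(-1) = 3/2, f(1) = -25/2.
The maximum over the interval is 83/2, attained at t = -5.

-5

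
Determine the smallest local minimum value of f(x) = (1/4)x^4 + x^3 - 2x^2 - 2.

-34

Critical points: f'(x) = x^3 + 3x^2 - 4x vanishes at x = -4, 0, 1.
f''(x) = 3x^2 + 6x - 4. f''(-4) = 20 > 0 ⇒ local minimum; f''(0) = -4 < 0 ⇒ local maximum; f''(1) = 5 > 0 ⇒ local minimum.
The smallest local minimum is f(-4) = -34.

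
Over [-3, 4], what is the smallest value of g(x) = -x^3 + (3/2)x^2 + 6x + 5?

-11

g'(x) = -3x^2 + 3x + 6, which vanishes at x = -1 and x = 2.
Evaluating at the critical points and endpoints: g(-3) = 55/2, g(-1) = 3/2, g(2) = 15, g(4) = -11.
So the minimum is g(4) = -11.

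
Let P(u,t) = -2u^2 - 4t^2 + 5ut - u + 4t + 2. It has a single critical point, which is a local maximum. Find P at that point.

∂P/∂u = -4u + 5t - 1 = 0 and ∂P/∂t = 5u - 8t + 4 = 0, so (u, t) = (12/7, 11/7).
The Hessian has P_{uu} = -4, P_{tt} = -8, P_{ut} = 5, giving D = 7 > 0 with P_{uu} < 0, so the point is a local maximum.
P(12/7, 11/7) = 30/7.

30/7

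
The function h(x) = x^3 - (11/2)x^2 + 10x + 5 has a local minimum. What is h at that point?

h'(x) = 3x^2 - 11x + 10 = 0 at x = 5/3, 2.
Since h''(x) = 6x - 11, we get h''(5/3) = -1 < 0 ⇒ local maximum; h''(2) = 1 > 0 ⇒ local minimum.
The local minimum is h(2) = 11.

11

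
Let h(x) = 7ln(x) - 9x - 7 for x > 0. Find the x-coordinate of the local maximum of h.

7/9

h'(x) = 7/x − 9 = 0 gives x = 7/9.
h''(x) = -7/x², which is negative for x > 0, so this is a local maximum.
h(7/9) = 7·ln(7/9) - 7 - 7 ≈ -15.7592.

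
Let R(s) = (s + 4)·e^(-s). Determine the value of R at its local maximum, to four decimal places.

By the product rule, R'(s) = (-s - 3)·e^(-s). Since e^(-s) > 0, the only critical point is s = -3.
R''(-3) has the same sign as -1 < 0, so this is a local maximum.
R(-3) = (1)·e^(3) ≈ 20.0855.

20.0855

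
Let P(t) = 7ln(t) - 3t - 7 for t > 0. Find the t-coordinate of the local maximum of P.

7/3

P'(t) = 7/t − 3 = 0 gives t = 7/3.
P''(t) = -7/t², which is negative for t > 0, so this is a local maximum.
P(7/3) = 7·ln(7/3) - 7 - 7 ≈ -8.0689.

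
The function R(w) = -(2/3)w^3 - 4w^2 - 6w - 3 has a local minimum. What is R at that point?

-3

R'(w) = -2w^2 - 8w - 6 = 0 at w = -3, -1.
Since R''(w) = -4w - 8, we get R''(-3) = 4 > 0 ⇒ local minimum; R''(-1) = -4 < 0 ⇒ local maximum.
So the local minimum value is R(-3) = -3.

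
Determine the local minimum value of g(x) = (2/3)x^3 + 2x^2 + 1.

1

g'(x) = 2x^2 + 4x. Setting g'(x) = 0 gives x ∈ {-2, 0}.
g''(x) = 4x + 4. g''(-2) = -4 < 0 ⇒ local maximum; g''(0) = 4 > 0 ⇒ local minimum.
Thus g has its local minimum at x = 0, with value 1.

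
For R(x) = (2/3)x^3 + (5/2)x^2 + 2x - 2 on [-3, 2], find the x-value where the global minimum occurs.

-3

Differentiating, R'(x) = 2x^2 + 5x + 2; which vanishes at x = -2 and x = -1/2.
Evaluating at the critical points and endpoints: R(-3) = -7/2; R(-2) = -4/3; R(-1/2) = -59/24; R(2) = 52/3.
So the minimum is R(-3) = -7/2.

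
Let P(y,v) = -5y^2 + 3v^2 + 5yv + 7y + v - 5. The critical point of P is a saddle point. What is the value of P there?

-318/85

∂P/∂y = -10y + 5v + 7 = 0 and ∂P/∂v = 5y + 6v + 1 = 0, so (y, v) = (37/85, -9/17).
The Hessian has P_{yy} = -10, P_{vv} = 6, P_{yv} = 5, giving D = -85 < 0, so the point is a saddle point.
P(37/85, -9/17) = -318/85.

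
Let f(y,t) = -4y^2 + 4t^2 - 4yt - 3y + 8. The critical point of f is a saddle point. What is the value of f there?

169/20

∂f/∂y = -8y - 4t - 3 = 0 and ∂f/∂t = -4y + 8t = 0, so (y, t) = (-3/10, -3/20).
The Hessian has f_{yy} = -8, f_{tt} = 8, f_{yt} = -4, giving D = -80 < 0, so the point is a saddle point.
f(-3/10, -3/20) = 169/20.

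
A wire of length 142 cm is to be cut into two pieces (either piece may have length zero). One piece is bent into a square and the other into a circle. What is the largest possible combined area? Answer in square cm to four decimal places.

Let x be the length used for the square. Square side x/4; circle radius (142−x)/(2π).
A(x) = (x/4)² + π·((142−x)/(2π))² = x²/16 + (142−x)²/(4π) for 0 ≤ x ≤ 142. A'(x) = x/8 − (142−x)/(2π) = 0 gives x = 4·142/(π+4) ≈ 79.5341.
A'' > 0, so the interior critical point is a minimum; the maximum is at an endpoint. A(0) = 1604.6001 and A(142) = 1260.2500, so the largest area is 1604.6001.

1604.6001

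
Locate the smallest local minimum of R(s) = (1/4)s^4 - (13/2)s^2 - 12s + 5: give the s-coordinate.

R'(s) = s^3 - 13s - 12 = 0 at s = -3, -1, 4.
R''(s) = 3s^2 - 13. R''(-3) = 14 > 0 ⇒ local minimum; R''(-1) = -10 < 0 ⇒ local maximum; R''(4) = 35 > 0 ⇒ local minimum.
Thus R has its smallest local minimum at s = 4, with value -83.

4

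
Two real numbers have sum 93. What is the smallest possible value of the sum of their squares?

With a + b = 93, a^2 + b^2 = a^2 + (93 − a)^2.
The derivative 2a − 2(93 − a) = 4a − 186 vanishes at a = 93/2; second derivative 4 > 0, a minimum.
The minimum is 2·(93/2)^2 = 8649/2.

8649/2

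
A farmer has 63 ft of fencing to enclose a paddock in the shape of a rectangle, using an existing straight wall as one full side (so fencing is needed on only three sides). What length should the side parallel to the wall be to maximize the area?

63/2

Let the sides perpendicular to the wall have length x and the parallel side y, so 2x + y = 63 and the area is A = xy = x(63 − 2x).
A'(x) = 63 − 4x = 0 gives x = 63/4, and A''(x) = −4 < 0 confirms a maximum.
Then y = 63 − 2·63/4 = 63/2 and A = 3969/8.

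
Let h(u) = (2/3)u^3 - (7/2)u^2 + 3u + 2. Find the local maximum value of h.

h'(u) = 2u^2 - 7u + 3 = 0 at u = 1/2, 3.
Second-derivative test with h''(u) = 4u - 7: h''(1/2) = -5 < 0 ⇒ local maximum; h''(3) = 5 > 0 ⇒ local minimum.
Thus h has its local maximum at u = 1/2, with value 65/24.

65/24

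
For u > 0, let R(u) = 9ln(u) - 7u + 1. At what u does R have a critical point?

9/7

R'(u) = 9/u − 7 = 0 gives u = 9/7.
R''(u) = -9/u², which is negative for u > 0, so this is a local maximum.
R(9/7) = 9·ln(9/7) - 9 + 1 ≈ -5.7382.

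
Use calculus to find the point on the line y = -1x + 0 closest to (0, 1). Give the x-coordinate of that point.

Minimize D(x)^2 = (x + 0)^2 + (-x - 1)^2.
d/dx[D^2] = 2(x + 0) + 2·(-1)·(-x - 1) = 0 ⇒ x = -1/2.
Then y = 1/2 and the distance is √(1/2) ≈ 0.7071.

-1/2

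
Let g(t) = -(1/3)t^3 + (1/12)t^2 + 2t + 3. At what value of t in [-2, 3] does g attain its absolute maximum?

3/2

Differentiating, g'(t) = -t^2 + (1/6)t + 2; which vanishes at t = -4/3 and t = 3/2.
Candidates: g(-2) = 2; g(-4/3) = 103/81; g(3/2) = 81/16; g(3) = 3/4.
The maximum over the interval is 81/16, attained at t = 3/2.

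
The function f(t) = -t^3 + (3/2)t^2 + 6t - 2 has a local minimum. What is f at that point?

f'(t) = -3t^2 + 3t + 6 = 0 at t = -1, 2.
Since f''(t) = -6t + 3, we get f''(-1) = 9 > 0 ⇒ local minimum; f''(2) = -9 < 0 ⇒ local maximum.
Thus f has its local minimum at t = -1, with value -11/2.

-11/2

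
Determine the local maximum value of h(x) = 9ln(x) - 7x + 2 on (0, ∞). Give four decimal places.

h'(x) = 9/x − 7 = 0 gives x = 9/7.
h''(x) = -9/x², which is negative for x > 0, so this is a local maximum.
h(9/7) = 9·ln(9/7) - 9 + 2 ≈ -4.7382.

-4.7382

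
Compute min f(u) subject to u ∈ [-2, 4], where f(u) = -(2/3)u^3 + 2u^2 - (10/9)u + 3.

f'(u) = -2u^2 + 4u - 10/9, which vanishes at u = 1/3 and u = 5/3.
Candidates: f(-2) = 167/9; f(1/3) = 229/81; f(5/3) = 293/81; f(4) = -109/9.
The minimum over the interval is -109/9, attained at u = 4.

-109/9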